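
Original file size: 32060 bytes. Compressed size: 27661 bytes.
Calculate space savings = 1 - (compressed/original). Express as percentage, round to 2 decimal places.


ratio = compressed/original = 27661/32060 = 0.862789
savings = 1 - ratio = 1 - 0.862789 = 0.137211
as a percentage: 0.137211 * 100 = 13.72%

Space savings = 1 - 27661/32060 = 13.72%


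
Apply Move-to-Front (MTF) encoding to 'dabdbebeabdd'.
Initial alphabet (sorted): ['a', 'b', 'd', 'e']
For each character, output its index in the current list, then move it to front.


MTF encoding:
'd': index 2 in ['a', 'b', 'd', 'e'] -> ['d', 'a', 'b', 'e']
'a': index 1 in ['d', 'a', 'b', 'e'] -> ['a', 'd', 'b', 'e']
'b': index 2 in ['a', 'd', 'b', 'e'] -> ['b', 'a', 'd', 'e']
'd': index 2 in ['b', 'a', 'd', 'e'] -> ['d', 'b', 'a', 'e']
'b': index 1 in ['d', 'b', 'a', 'e'] -> ['b', 'd', 'a', 'e']
'e': index 3 in ['b', 'd', 'a', 'e'] -> ['e', 'b', 'd', 'a']
'b': index 1 in ['e', 'b', 'd', 'a'] -> ['b', 'e', 'd', 'a']
'e': index 1 in ['b', 'e', 'd', 'a'] -> ['e', 'b', 'd', 'a']
'a': index 3 in ['e', 'b', 'd', 'a'] -> ['a', 'e', 'b', 'd']
'b': index 2 in ['a', 'e', 'b', 'd'] -> ['b', 'a', 'e', 'd']
'd': index 3 in ['b', 'a', 'e', 'd'] -> ['d', 'b', 'a', 'e']
'd': index 0 in ['d', 'b', 'a', 'e'] -> ['d', 'b', 'a', 'e']


Output: [2, 1, 2, 2, 1, 3, 1, 1, 3, 2, 3, 0]


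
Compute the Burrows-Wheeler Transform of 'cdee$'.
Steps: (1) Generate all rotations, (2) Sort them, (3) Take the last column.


Rotations (sorted):
  0: $cdee -> last char: e
  1: cdee$ -> last char: $
  2: dee$c -> last char: c
  3: e$cde -> last char: e
  4: ee$cd -> last char: d


BWT = e$ced


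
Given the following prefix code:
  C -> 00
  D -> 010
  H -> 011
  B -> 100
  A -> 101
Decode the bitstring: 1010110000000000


Decoding step by step:
Bits 101 -> A
Bits 011 -> H
Bits 00 -> C
Bits 00 -> C
Bits 00 -> C
Bits 00 -> C
Bits 00 -> C


Decoded message: AHCCCCC


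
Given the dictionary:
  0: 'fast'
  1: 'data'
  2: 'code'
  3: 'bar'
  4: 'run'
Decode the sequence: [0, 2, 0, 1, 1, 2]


Look up each index in the dictionary:
  0 -> 'fast'
  2 -> 'code'
  0 -> 'fast'
  1 -> 'data'
  1 -> 'data'
  2 -> 'code'

Decoded: "fast code fast data data code"


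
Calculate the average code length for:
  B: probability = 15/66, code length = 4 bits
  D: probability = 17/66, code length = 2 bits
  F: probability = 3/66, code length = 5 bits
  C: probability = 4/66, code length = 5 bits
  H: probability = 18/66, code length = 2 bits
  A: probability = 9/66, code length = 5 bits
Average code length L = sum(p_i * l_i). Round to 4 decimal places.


Weighted contributions p_i * l_i:
  B: (15/66) * 4 = 60/66
  D: (17/66) * 2 = 34/66
  F: (3/66) * 5 = 15/66
  C: (4/66) * 5 = 20/66
  H: (18/66) * 2 = 36/66
  A: (9/66) * 5 = 45/66
Sum = (60 + 34 + 15 + 20 + 36 + 45)/66 = 210/66

L = 210/66 = 3.1818 bits/symbol


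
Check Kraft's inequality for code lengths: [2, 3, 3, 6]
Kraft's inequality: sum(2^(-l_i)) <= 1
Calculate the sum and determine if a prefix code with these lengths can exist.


Sum = 2^(-2) + 2^(-3) + 2^(-3) + 2^(-6)
    = 0.25 + 0.125 + 0.125 + 0.015625
    = 33/64 = 0.515625
Since 0.515625 <= 1, Kraft's inequality IS satisfied.
A prefix code with these lengths CAN exist.

Kraft sum = 0.515625. Satisfied.


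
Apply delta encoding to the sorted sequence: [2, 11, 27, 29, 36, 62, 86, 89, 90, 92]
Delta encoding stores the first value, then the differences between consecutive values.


First value: 2
Deltas:
  11 - 2 = 9
  27 - 11 = 16
  29 - 27 = 2
  36 - 29 = 7
  62 - 36 = 26
  86 - 62 = 24
  89 - 86 = 3
  90 - 89 = 1
  92 - 90 = 2


Delta encoded: [2, 9, 16, 2, 7, 26, 24, 3, 1, 2]


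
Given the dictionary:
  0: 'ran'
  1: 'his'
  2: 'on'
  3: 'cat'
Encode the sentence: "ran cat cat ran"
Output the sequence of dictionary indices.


Look up each word in the dictionary:
  'ran' -> 0
  'cat' -> 3
  'cat' -> 3
  'ran' -> 0

Encoded: [0, 3, 3, 0]


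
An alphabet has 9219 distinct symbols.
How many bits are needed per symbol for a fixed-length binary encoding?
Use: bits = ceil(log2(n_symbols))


log2(9219) = 13.1704
Bracket: 2^13 = 8192 < 9219 <= 2^14 = 16384
So ceil(log2(9219)) = 14

bits = ceil(log2(9219)) = ceil(13.1704) = 14 bits


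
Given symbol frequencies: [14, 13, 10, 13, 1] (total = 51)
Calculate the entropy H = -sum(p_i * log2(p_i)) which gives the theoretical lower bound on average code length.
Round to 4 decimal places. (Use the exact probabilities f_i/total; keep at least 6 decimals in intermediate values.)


Per-symbol terms -p_i * log2(p_i) with p_i = f_i/51:
  p = 14/51 = 0.274510: log2(p) = -1.865070, -p*log2(p) = 0.511980
  p = 13/51 = 0.254902: log2(p) = -1.971986, -p*log2(p) = 0.502663
  p = 10/51 = 0.196078: log2(p) = -2.350497, -p*log2(p) = 0.460882
  p = 13/51 = 0.254902: log2(p) = -1.971986, -p*log2(p) = 0.502663
  p = 1/51 = 0.019608: log2(p) = -5.672425, -p*log2(p) = 0.111224
H = 0.511980 + 0.502663 + 0.460882 + 0.502663 + 0.111224 = 2.089412

H = 2.0894 bits/symbol


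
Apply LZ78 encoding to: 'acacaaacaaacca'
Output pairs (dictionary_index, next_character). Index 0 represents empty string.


LZ78 encoding steps:
Dictionary: {0: ''}
Step 1: w='' (idx 0), next='a' -> output (0, 'a'), add 'a' as idx 1
Step 2: w='' (idx 0), next='c' -> output (0, 'c'), add 'c' as idx 2
Step 3: w='a' (idx 1), next='c' -> output (1, 'c'), add 'ac' as idx 3
Step 4: w='a' (idx 1), next='a' -> output (1, 'a'), add 'aa' as idx 4
Step 5: w='ac' (idx 3), next='a' -> output (3, 'a'), add 'aca' as idx 5
Step 6: w='aa' (idx 4), next='c' -> output (4, 'c'), add 'aac' as idx 6
Step 7: w='c' (idx 2), next='a' -> output (2, 'a'), add 'ca' as idx 7


Encoded: [(0, 'a'), (0, 'c'), (1, 'c'), (1, 'a'), (3, 'a'), (4, 'c'), (2, 'a')]


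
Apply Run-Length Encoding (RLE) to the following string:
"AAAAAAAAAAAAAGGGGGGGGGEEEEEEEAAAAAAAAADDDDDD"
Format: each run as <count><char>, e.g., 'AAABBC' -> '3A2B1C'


Scanning runs left to right:
  i=0: run of 'A' x 13 -> '13A'
  i=13: run of 'G' x 9 -> '9G'
  i=22: run of 'E' x 7 -> '7E'
  i=29: run of 'A' x 9 -> '9A'
  i=38: run of 'D' x 6 -> '6D'

RLE = 13A9G7E9A6D


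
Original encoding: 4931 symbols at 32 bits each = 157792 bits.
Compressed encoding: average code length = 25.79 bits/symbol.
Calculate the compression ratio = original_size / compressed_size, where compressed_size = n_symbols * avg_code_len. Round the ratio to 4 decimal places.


original_size = n_symbols * orig_bits = 4931 * 32 = 157792 bits
compressed_size = n_symbols * avg_code_len = 4931 * 25.79 = 127170.49 bits
ratio = original_size / compressed_size = 157792 / 127170.49 = 1.2408

Compression ratio = 1.2408


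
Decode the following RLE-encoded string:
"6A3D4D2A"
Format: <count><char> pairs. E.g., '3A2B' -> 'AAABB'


Expanding each <count><char> pair:
  6A -> 'AAAAAA'
  3D -> 'DDD'
  4D -> 'DDDD'
  2A -> 'AA'

Decoded = AAAAAADDDDDDDAA


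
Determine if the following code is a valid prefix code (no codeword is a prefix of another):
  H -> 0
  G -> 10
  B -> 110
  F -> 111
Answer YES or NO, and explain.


Checking each pair (does one codeword prefix another?):
  H='0' vs G='10': no prefix
  H='0' vs B='110': no prefix
  H='0' vs F='111': no prefix
  G='10' vs H='0': no prefix
  G='10' vs B='110': no prefix
  G='10' vs F='111': no prefix
  B='110' vs H='0': no prefix
  B='110' vs G='10': no prefix
  B='110' vs F='111': no prefix
  F='111' vs H='0': no prefix
  F='111' vs G='10': no prefix
  F='111' vs B='110': no prefix
No violation found over all pairs.

YES -- this is a valid prefix code. No codeword is a prefix of any other codeword.


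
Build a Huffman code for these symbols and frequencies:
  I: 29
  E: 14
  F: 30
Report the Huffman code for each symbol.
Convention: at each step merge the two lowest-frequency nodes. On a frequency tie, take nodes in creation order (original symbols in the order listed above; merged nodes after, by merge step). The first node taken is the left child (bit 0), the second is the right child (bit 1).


Huffman tree construction:
Step 1: Merge E(14) + I(29) = 43
Step 2: Merge F(30) + (E+I)(43) = 73
Read each symbol's code off the tree from the root (left child = 0, right child = 1).

Codes:
  I: 11 (length 2)
  E: 10 (length 2)
  F: 0 (length 1)
Average code length: 116/73 = 1.5890 bits/symbol


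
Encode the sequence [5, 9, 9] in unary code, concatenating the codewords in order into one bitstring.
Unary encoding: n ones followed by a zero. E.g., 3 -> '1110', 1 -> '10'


Encode each number as n ones followed by a terminating 0:
  5 -> 111110 (6 bits)
  9 -> 1111111110 (10 bits)
  9 -> 1111111110 (10 bits)
Total length = 6 + 10 + 10 = 26 bits.

Unary([5, 9, 9]) = 11111011111111101111111110 (26 bits)


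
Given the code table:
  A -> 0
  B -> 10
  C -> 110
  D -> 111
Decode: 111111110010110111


Decoding:
111 -> D
111 -> D
110 -> C
0 -> A
10 -> B
110 -> C
111 -> D


Result: DDCABCD


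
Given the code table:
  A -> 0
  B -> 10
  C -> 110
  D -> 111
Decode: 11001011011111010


Decoding:
110 -> C
0 -> A
10 -> B
110 -> C
111 -> D
110 -> C
10 -> B


Result: CABCDCB


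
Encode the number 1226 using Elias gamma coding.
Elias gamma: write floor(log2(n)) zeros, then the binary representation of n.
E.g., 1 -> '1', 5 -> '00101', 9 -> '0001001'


num_bits = floor(log2(1226)) + 1 = 11
leading_zeros = num_bits - 1 = 10
binary(1226) = 10011001010

Elias gamma(1226) = '0000000000' + '10011001010' = 000000000010011001010 (21 bits)


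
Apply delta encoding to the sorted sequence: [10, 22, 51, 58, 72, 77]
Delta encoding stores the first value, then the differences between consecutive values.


First value: 10
Deltas:
  22 - 10 = 12
  51 - 22 = 29
  58 - 51 = 7
  72 - 58 = 14
  77 - 72 = 5


Delta encoded: [10, 12, 29, 7, 14, 5]


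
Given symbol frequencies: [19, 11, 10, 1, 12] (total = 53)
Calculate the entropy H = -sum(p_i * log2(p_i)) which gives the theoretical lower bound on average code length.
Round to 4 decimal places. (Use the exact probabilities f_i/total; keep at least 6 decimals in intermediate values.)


Per-symbol terms -p_i * log2(p_i) with p_i = f_i/53:
  p = 19/53 = 0.358491: log2(p) = -1.479993, -p*log2(p) = 0.530564
  p = 11/53 = 0.207547: log2(p) = -2.268489, -p*log2(p) = 0.470818
  p = 10/53 = 0.188679: log2(p) = -2.405992, -p*log2(p) = 0.453961
  p = 1/53 = 0.018868: log2(p) = -5.727920, -p*log2(p) = 0.108074
  p = 12/53 = 0.226415: log2(p) = -2.142958, -p*log2(p) = 0.485198
H = 0.530564 + 0.470818 + 0.453961 + 0.108074 + 0.485198 = 2.048615

H = 2.0486 bits/symbol


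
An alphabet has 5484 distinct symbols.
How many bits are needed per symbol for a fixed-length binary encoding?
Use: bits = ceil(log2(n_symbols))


log2(5484) = 12.421
Bracket: 2^12 = 4096 < 5484 <= 2^13 = 8192
So ceil(log2(5484)) = 13

bits = ceil(log2(5484)) = ceil(12.421) = 13 bits


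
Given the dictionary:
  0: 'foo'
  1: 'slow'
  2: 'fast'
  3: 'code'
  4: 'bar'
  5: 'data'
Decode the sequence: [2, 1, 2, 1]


Look up each index in the dictionary:
  2 -> 'fast'
  1 -> 'slow'
  2 -> 'fast'
  1 -> 'slow'

Decoded: "fast slow fast slow"


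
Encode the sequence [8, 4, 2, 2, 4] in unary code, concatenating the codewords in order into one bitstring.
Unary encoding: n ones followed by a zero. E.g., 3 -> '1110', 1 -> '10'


Encode each number as n ones followed by a terminating 0:
  8 -> 111111110 (9 bits)
  4 -> 11110 (5 bits)
  2 -> 110 (3 bits)
  2 -> 110 (3 bits)
  4 -> 11110 (5 bits)
Total length = 9 + 5 + 3 + 3 + 5 = 25 bits.

Unary([8, 4, 2, 2, 4]) = 1111111101111011011011110 (25 bits)


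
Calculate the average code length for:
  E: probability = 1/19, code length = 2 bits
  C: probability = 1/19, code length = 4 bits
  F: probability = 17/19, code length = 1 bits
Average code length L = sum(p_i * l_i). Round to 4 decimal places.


Weighted contributions p_i * l_i:
  E: (1/19) * 2 = 2/19
  C: (1/19) * 4 = 4/19
  F: (17/19) * 1 = 17/19
Sum = (2 + 4 + 17)/19 = 23/19

L = 23/19 = 1.2105 bits/symbol


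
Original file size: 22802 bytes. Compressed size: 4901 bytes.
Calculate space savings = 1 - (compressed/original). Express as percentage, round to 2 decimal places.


ratio = compressed/original = 4901/22802 = 0.214937
savings = 1 - ratio = 1 - 0.214937 = 0.785063
as a percentage: 0.785063 * 100 = 78.51%

Space savings = 1 - 4901/22802 = 78.51%


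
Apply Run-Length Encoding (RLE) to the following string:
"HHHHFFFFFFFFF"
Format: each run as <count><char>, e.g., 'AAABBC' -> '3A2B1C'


Scanning runs left to right:
  i=0: run of 'H' x 4 -> '4H'
  i=4: run of 'F' x 9 -> '9F'

RLE = 4H9F


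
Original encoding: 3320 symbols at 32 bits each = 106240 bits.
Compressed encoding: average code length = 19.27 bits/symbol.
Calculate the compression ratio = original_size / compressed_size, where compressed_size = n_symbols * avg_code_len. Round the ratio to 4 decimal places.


original_size = n_symbols * orig_bits = 3320 * 32 = 106240 bits
compressed_size = n_symbols * avg_code_len = 3320 * 19.27 = 63976.4 bits
ratio = original_size / compressed_size = 106240 / 63976.4 = 1.6606

Compression ratio = 1.6606


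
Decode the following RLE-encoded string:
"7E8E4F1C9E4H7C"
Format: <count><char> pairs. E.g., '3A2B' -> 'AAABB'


Expanding each <count><char> pair:
  7E -> 'EEEEEEE'
  8E -> 'EEEEEEEE'
  4F -> 'FFFF'
  1C -> 'C'
  9E -> 'EEEEEEEEE'
  4H -> 'HHHH'
  7C -> 'CCCCCCC'

Decoded = EEEEEEEEEEEEEEEFFFFCEEEEEEEEEHHHHCCCCCCC


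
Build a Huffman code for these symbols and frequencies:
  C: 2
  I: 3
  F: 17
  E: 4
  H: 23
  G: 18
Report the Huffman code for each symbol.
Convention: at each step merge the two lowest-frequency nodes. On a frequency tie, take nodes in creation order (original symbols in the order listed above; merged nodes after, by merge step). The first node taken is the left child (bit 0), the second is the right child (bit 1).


Huffman tree construction:
Step 1: Merge C(2) + I(3) = 5
Step 2: Merge E(4) + (C+I)(5) = 9
Step 3: Merge (E+(C+I))(9) + F(17) = 26
Step 4: Merge G(18) + H(23) = 41
Step 5: Merge ((E+(C+I))+F)(26) + (G+H)(41) = 67
Read each symbol's code off the tree from the root (left child = 0, right child = 1).

Codes:
  C: 0010 (length 4)
  I: 0011 (length 4)
  F: 01 (length 2)
  E: 000 (length 3)
  H: 11 (length 2)
  G: 10 (length 2)
Average code length: 148/67 = 2.2090 bits/symbol


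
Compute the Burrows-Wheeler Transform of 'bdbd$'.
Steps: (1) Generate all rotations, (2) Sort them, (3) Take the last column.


Rotations (sorted):
  0: $bdbd -> last char: d
  1: bd$bd -> last char: d
  2: bdbd$ -> last char: $
  3: d$bdb -> last char: b
  4: dbd$b -> last char: b


BWT = dd$bb


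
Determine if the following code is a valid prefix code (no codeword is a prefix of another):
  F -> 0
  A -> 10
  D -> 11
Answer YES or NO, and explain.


Checking each pair (does one codeword prefix another?):
  F='0' vs A='10': no prefix
  F='0' vs D='11': no prefix
  A='10' vs F='0': no prefix
  A='10' vs D='11': no prefix
  D='11' vs F='0': no prefix
  D='11' vs A='10': no prefix
No violation found over all pairs.

YES -- this is a valid prefix code. No codeword is a prefix of any other codeword.


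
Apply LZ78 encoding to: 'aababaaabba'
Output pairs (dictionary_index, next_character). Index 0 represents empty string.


LZ78 encoding steps:
Dictionary: {0: ''}
Step 1: w='' (idx 0), next='a' -> output (0, 'a'), add 'a' as idx 1
Step 2: w='a' (idx 1), next='b' -> output (1, 'b'), add 'ab' as idx 2
Step 3: w='ab' (idx 2), next='a' -> output (2, 'a'), add 'aba' as idx 3
Step 4: w='a' (idx 1), next='a' -> output (1, 'a'), add 'aa' as idx 4
Step 5: w='' (idx 0), next='b' -> output (0, 'b'), add 'b' as idx 5
Step 6: w='b' (idx 5), next='a' -> output (5, 'a'), add 'ba' as idx 6


Encoded: [(0, 'a'), (1, 'b'), (2, 'a'), (1, 'a'), (0, 'b'), (5, 'a')]


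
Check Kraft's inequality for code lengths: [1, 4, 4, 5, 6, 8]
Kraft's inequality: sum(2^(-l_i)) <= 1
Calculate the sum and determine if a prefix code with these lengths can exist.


Sum = 2^(-1) + 2^(-4) + 2^(-4) + 2^(-5) + 2^(-6) + 2^(-8)
    = 0.5 + 0.0625 + 0.0625 + 0.03125 + 0.015625 + 0.00390625
    = 173/256 = 0.67578125
Since 0.67578125 <= 1, Kraft's inequality IS satisfied.
A prefix code with these lengths CAN exist.

Kraft sum = 0.67578125. Satisfied.


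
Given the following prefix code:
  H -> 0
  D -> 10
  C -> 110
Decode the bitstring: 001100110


Decoding step by step:
Bits 0 -> H
Bits 0 -> H
Bits 110 -> C
Bits 0 -> H
Bits 110 -> C


Decoded message: HHCHC


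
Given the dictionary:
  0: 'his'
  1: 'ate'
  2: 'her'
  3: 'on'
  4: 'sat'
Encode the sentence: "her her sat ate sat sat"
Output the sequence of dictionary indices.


Look up each word in the dictionary:
  'her' -> 2
  'her' -> 2
  'sat' -> 4
  'ate' -> 1
  'sat' -> 4
  'sat' -> 4

Encoded: [2, 2, 4, 1, 4, 4]


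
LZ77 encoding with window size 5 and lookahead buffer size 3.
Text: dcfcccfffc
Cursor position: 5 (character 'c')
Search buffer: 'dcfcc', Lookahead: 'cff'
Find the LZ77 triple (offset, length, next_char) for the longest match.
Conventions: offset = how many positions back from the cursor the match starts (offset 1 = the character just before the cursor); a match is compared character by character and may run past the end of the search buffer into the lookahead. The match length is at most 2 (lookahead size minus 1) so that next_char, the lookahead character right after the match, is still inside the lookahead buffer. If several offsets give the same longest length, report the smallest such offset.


Try each offset into the search buffer:
  offset=1 (pos 4, char 'c'): match length 1
  offset=2 (pos 3, char 'c'): match length 1
  offset=3 (pos 2, char 'f'): match length 0
  offset=4 (pos 1, char 'c'): match length 2
  offset=5 (pos 0, char 'd'): match length 0
Longest match has length 2 at offset 4.
next_char = character at position 5 + 2 = 7 -> 'f'

Best match: offset=4, length=2 (matching 'cf' starting at position 1)
LZ77 triple: (4, 2, 'f')


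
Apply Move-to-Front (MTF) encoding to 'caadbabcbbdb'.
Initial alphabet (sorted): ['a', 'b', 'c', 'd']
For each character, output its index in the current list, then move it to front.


MTF encoding:
'c': index 2 in ['a', 'b', 'c', 'd'] -> ['c', 'a', 'b', 'd']
'a': index 1 in ['c', 'a', 'b', 'd'] -> ['a', 'c', 'b', 'd']
'a': index 0 in ['a', 'c', 'b', 'd'] -> ['a', 'c', 'b', 'd']
'd': index 3 in ['a', 'c', 'b', 'd'] -> ['d', 'a', 'c', 'b']
'b': index 3 in ['d', 'a', 'c', 'b'] -> ['b', 'd', 'a', 'c']
'a': index 2 in ['b', 'd', 'a', 'c'] -> ['a', 'b', 'd', 'c']
'b': index 1 in ['a', 'b', 'd', 'c'] -> ['b', 'a', 'd', 'c']
'c': index 3 in ['b', 'a', 'd', 'c'] -> ['c', 'b', 'a', 'd']
'b': index 1 in ['c', 'b', 'a', 'd'] -> ['b', 'c', 'a', 'd']
'b': index 0 in ['b', 'c', 'a', 'd'] -> ['b', 'c', 'a', 'd']
'd': index 3 in ['b', 'c', 'a', 'd'] -> ['d', 'b', 'c', 'a']
'b': index 1 in ['d', 'b', 'c', 'a'] -> ['b', 'd', 'c', 'a']


Output: [2, 1, 0, 3, 3, 2, 1, 3, 1, 0, 3, 1]


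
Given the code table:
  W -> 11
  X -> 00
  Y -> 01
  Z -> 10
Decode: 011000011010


Decoding:
01 -> Y
10 -> Z
00 -> X
01 -> Y
10 -> Z
10 -> Z


Result: YZXYZZ


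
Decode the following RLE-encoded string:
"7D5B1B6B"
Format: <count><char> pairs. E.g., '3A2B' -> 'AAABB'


Expanding each <count><char> pair:
  7D -> 'DDDDDDD'
  5B -> 'BBBBB'
  1B -> 'B'
  6B -> 'BBBBBB'

Decoded = DDDDDDDBBBBBBBBBBBB


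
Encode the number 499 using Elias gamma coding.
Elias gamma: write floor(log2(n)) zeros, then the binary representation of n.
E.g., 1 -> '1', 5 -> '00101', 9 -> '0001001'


num_bits = floor(log2(499)) + 1 = 9
leading_zeros = num_bits - 1 = 8
binary(499) = 111110011

Elias gamma(499) = '00000000' + '111110011' = 00000000111110011 (17 bits)


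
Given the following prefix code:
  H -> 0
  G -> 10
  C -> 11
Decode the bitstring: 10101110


Decoding step by step:
Bits 10 -> G
Bits 10 -> G
Bits 11 -> C
Bits 10 -> G


Decoded message: GGCG


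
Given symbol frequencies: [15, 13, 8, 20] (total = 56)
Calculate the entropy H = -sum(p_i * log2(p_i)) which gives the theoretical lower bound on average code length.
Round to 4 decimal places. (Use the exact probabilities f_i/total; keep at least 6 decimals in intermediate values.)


Per-symbol terms -p_i * log2(p_i) with p_i = f_i/56:
  p = 15/56 = 0.267857: log2(p) = -1.900464, -p*log2(p) = 0.509053
  p = 13/56 = 0.232143: log2(p) = -2.106915, -p*log2(p) = 0.489105
  p = 8/56 = 0.142857: log2(p) = -2.807355, -p*log2(p) = 0.401051
  p = 20/56 = 0.357143: log2(p) = -1.485427, -p*log2(p) = 0.530510
H = 0.509053 + 0.489105 + 0.401051 + 0.530510 = 1.929719

H = 1.9297 bits/symbol


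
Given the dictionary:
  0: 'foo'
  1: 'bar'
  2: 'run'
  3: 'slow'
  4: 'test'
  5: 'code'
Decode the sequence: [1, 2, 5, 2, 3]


Look up each index in the dictionary:
  1 -> 'bar'
  2 -> 'run'
  5 -> 'code'
  2 -> 'run'
  3 -> 'slow'

Decoded: "bar run code run slow"


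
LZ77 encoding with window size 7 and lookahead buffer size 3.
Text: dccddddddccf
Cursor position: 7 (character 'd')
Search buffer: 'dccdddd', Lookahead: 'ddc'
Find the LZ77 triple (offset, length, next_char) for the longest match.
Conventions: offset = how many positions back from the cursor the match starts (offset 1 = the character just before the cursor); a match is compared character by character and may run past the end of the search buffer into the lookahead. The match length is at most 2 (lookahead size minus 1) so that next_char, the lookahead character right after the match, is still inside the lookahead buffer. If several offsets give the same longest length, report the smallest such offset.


Try each offset into the search buffer:
  offset=1 (pos 6, char 'd'): match length 2
  offset=2 (pos 5, char 'd'): match length 2
  offset=3 (pos 4, char 'd'): match length 2
  offset=4 (pos 3, char 'd'): match length 2
  offset=5 (pos 2, char 'c'): match length 0
  offset=6 (pos 1, char 'c'): match length 0
  offset=7 (pos 0, char 'd'): match length 1
Longest match has length 2, found at offsets 1, 2, 3, 4; take the smallest, offset 1.
next_char = character at position 7 + 2 = 9 -> 'c'

Best match: offset=1, length=2 (matching 'dd' starting at position 6)
LZ77 triple: (1, 2, 'c')


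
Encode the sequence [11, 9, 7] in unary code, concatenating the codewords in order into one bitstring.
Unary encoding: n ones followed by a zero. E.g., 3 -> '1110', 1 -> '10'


Encode each number as n ones followed by a terminating 0:
  11 -> 111111111110 (12 bits)
  9 -> 1111111110 (10 bits)
  7 -> 11111110 (8 bits)
Total length = 12 + 10 + 8 = 30 bits.

Unary([11, 9, 7]) = 111111111110111111111011111110 (30 bits)


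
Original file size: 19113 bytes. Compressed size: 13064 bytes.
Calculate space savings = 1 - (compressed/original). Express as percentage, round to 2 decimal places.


ratio = compressed/original = 13064/19113 = 0.683514
savings = 1 - ratio = 1 - 0.683514 = 0.316486
as a percentage: 0.316486 * 100 = 31.65%

Space savings = 1 - 13064/19113 = 31.65%


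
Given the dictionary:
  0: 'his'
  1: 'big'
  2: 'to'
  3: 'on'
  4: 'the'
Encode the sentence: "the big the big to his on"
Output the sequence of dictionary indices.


Look up each word in the dictionary:
  'the' -> 4
  'big' -> 1
  'the' -> 4
  'big' -> 1
  'to' -> 2
  'his' -> 0
  'on' -> 3

Encoded: [4, 1, 4, 1, 2, 0, 3]


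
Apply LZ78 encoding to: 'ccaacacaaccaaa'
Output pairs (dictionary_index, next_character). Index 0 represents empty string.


LZ78 encoding steps:
Dictionary: {0: ''}
Step 1: w='' (idx 0), next='c' -> output (0, 'c'), add 'c' as idx 1
Step 2: w='c' (idx 1), next='a' -> output (1, 'a'), add 'ca' as idx 2
Step 3: w='' (idx 0), next='a' -> output (0, 'a'), add 'a' as idx 3
Step 4: w='ca' (idx 2), next='c' -> output (2, 'c'), add 'cac' as idx 4
Step 5: w='a' (idx 3), next='a' -> output (3, 'a'), add 'aa' as idx 5
Step 6: w='c' (idx 1), next='c' -> output (1, 'c'), add 'cc' as idx 6
Step 7: w='aa' (idx 5), next='a' -> output (5, 'a'), add 'aaa' as idx 7


Encoded: [(0, 'c'), (1, 'a'), (0, 'a'), (2, 'c'), (3, 'a'), (1, 'c'), (5, 'a')]


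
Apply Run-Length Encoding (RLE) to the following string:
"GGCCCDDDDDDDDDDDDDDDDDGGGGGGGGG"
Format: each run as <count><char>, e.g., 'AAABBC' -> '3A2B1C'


Scanning runs left to right:
  i=0: run of 'G' x 2 -> '2G'
  i=2: run of 'C' x 3 -> '3C'
  i=5: run of 'D' x 17 -> '17D'
  i=22: run of 'G' x 9 -> '9G'

RLE = 2G3C17D9G


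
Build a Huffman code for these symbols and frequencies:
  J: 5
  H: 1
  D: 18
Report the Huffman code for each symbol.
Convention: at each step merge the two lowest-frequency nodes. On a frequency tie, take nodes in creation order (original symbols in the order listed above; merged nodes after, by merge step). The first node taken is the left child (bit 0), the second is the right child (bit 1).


Huffman tree construction:
Step 1: Merge H(1) + J(5) = 6
Step 2: Merge (H+J)(6) + D(18) = 24
Read each symbol's code off the tree from the root (left child = 0, right child = 1).

Codes:
  J: 01 (length 2)
  H: 00 (length 2)
  D: 1 (length 1)
Average code length: 30/24 = 1.2500 bits/symbol


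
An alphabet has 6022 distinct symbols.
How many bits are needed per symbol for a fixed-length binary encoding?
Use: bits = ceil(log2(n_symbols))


log2(6022) = 12.556
Bracket: 2^12 = 4096 < 6022 <= 2^13 = 8192
So ceil(log2(6022)) = 13

bits = ceil(log2(6022)) = ceil(12.556) = 13 bits


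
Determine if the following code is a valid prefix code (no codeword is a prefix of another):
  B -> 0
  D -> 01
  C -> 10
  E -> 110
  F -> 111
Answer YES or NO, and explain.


Checking each pair (does one codeword prefix another?):
  B='0' vs D='01': prefix -- VIOLATION

NO -- this is NOT a valid prefix code. B (0) is a prefix of D (01).


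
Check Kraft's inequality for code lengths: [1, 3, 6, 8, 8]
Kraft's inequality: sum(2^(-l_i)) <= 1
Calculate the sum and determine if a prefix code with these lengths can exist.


Sum = 2^(-1) + 2^(-3) + 2^(-6) + 2^(-8) + 2^(-8)
    = 0.5 + 0.125 + 0.015625 + 0.00390625 + 0.00390625
    = 166/256 = 0.6484375
Since 0.6484375 <= 1, Kraft's inequality IS satisfied.
A prefix code with these lengths CAN exist.

Kraft sum = 0.6484375. Satisfied.


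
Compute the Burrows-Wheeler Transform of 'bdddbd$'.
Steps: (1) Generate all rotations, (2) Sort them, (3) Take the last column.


Rotations (sorted):
  0: $bdddbd -> last char: d
  1: bd$bddd -> last char: d
  2: bdddbd$ -> last char: $
  3: d$bdddb -> last char: b
  4: dbd$bdd -> last char: d
  5: ddbd$bd -> last char: d
  6: dddbd$b -> last char: b


BWT = dd$bddb


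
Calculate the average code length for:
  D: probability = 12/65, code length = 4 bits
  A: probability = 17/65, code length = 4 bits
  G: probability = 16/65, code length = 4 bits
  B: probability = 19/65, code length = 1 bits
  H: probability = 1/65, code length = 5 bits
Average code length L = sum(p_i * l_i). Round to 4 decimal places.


Weighted contributions p_i * l_i:
  D: (12/65) * 4 = 48/65
  A: (17/65) * 4 = 68/65
  G: (16/65) * 4 = 64/65
  B: (19/65) * 1 = 19/65
  H: (1/65) * 5 = 5/65
Sum = (48 + 68 + 64 + 19 + 5)/65 = 204/65

L = 204/65 = 3.1385 bits/symbol


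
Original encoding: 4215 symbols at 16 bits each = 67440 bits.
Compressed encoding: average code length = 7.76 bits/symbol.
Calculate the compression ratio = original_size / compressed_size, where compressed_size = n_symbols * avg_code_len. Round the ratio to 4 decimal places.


original_size = n_symbols * orig_bits = 4215 * 16 = 67440 bits
compressed_size = n_symbols * avg_code_len = 4215 * 7.76 = 32708.4 bits
ratio = original_size / compressed_size = 67440 / 32708.4 = 2.0619

Compression ratio = 2.0619


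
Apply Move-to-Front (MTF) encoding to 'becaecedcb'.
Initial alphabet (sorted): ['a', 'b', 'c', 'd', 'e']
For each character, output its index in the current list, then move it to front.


MTF encoding:
'b': index 1 in ['a', 'b', 'c', 'd', 'e'] -> ['b', 'a', 'c', 'd', 'e']
'e': index 4 in ['b', 'a', 'c', 'd', 'e'] -> ['e', 'b', 'a', 'c', 'd']
'c': index 3 in ['e', 'b', 'a', 'c', 'd'] -> ['c', 'e', 'b', 'a', 'd']
'a': index 3 in ['c', 'e', 'b', 'a', 'd'] -> ['a', 'c', 'e', 'b', 'd']
'e': index 2 in ['a', 'c', 'e', 'b', 'd'] -> ['e', 'a', 'c', 'b', 'd']
'c': index 2 in ['e', 'a', 'c', 'b', 'd'] -> ['c', 'e', 'a', 'b', 'd']
'e': index 1 in ['c', 'e', 'a', 'b', 'd'] -> ['e', 'c', 'a', 'b', 'd']
'd': index 4 in ['e', 'c', 'a', 'b', 'd'] -> ['d', 'e', 'c', 'a', 'b']
'c': index 2 in ['d', 'e', 'c', 'a', 'b'] -> ['c', 'd', 'e', 'a', 'b']
'b': index 4 in ['c', 'd', 'e', 'a', 'b'] -> ['b', 'c', 'd', 'e', 'a']


Output: [1, 4, 3, 3, 2, 2, 1, 4, 2, 4]


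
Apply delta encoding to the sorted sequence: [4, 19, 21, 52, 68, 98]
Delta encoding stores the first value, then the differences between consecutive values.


First value: 4
Deltas:
  19 - 4 = 15
  21 - 19 = 2
  52 - 21 = 31
  68 - 52 = 16
  98 - 68 = 30


Delta encoded: [4, 15, 2, 31, 16, 30]


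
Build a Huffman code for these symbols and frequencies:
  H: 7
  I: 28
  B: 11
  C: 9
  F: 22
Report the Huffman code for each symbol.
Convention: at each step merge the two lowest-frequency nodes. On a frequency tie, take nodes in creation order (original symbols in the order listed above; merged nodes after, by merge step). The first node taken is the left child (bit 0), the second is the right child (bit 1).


Huffman tree construction:
Step 1: Merge H(7) + C(9) = 16
Step 2: Merge B(11) + (H+C)(16) = 27
Step 3: Merge F(22) + (B+(H+C))(27) = 49
Step 4: Merge I(28) + (F+(B+(H+C)))(49) = 77
Read each symbol's code off the tree from the root (left child = 0, right child = 1).

Codes:
  H: 1110 (length 4)
  I: 0 (length 1)
  B: 110 (length 3)
  C: 1111 (length 4)
  F: 10 (length 2)
Average code length: 169/77 = 2.1948 bits/symbol


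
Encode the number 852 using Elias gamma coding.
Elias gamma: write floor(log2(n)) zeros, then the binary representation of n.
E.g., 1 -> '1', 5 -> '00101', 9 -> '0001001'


num_bits = floor(log2(852)) + 1 = 10
leading_zeros = num_bits - 1 = 9
binary(852) = 1101010100

Elias gamma(852) = '000000000' + '1101010100' = 0000000001101010100 (19 bits)


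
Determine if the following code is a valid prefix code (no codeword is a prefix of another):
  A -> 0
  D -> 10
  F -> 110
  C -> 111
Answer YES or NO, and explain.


Checking each pair (does one codeword prefix another?):
  A='0' vs D='10': no prefix
  A='0' vs F='110': no prefix
  A='0' vs C='111': no prefix
  D='10' vs A='0': no prefix
  D='10' vs F='110': no prefix
  D='10' vs C='111': no prefix
  F='110' vs A='0': no prefix
  F='110' vs D='10': no prefix
  F='110' vs C='111': no prefix
  C='111' vs A='0': no prefix
  C='111' vs D='10': no prefix
  C='111' vs F='110': no prefix
No violation found over all pairs.

YES -- this is a valid prefix code. No codeword is a prefix of any other codeword.


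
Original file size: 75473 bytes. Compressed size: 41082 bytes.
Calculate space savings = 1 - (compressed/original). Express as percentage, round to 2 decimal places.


ratio = compressed/original = 41082/75473 = 0.544327
savings = 1 - ratio = 1 - 0.544327 = 0.455673
as a percentage: 0.455673 * 100 = 45.57%

Space savings = 1 - 41082/75473 = 45.57%


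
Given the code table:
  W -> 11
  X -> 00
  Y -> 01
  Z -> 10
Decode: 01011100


Decoding:
01 -> Y
01 -> Y
11 -> W
00 -> X


Result: YYWX


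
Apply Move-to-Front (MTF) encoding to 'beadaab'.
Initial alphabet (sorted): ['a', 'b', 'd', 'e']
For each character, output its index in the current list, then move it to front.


MTF encoding:
'b': index 1 in ['a', 'b', 'd', 'e'] -> ['b', 'a', 'd', 'e']
'e': index 3 in ['b', 'a', 'd', 'e'] -> ['e', 'b', 'a', 'd']
'a': index 2 in ['e', 'b', 'a', 'd'] -> ['a', 'e', 'b', 'd']
'd': index 3 in ['a', 'e', 'b', 'd'] -> ['d', 'a', 'e', 'b']
'a': index 1 in ['d', 'a', 'e', 'b'] -> ['a', 'd', 'e', 'b']
'a': index 0 in ['a', 'd', 'e', 'b'] -> ['a', 'd', 'e', 'b']
'b': index 3 in ['a', 'd', 'e', 'b'] -> ['b', 'a', 'd', 'e']


Output: [1, 3, 2, 3, 1, 0, 3]


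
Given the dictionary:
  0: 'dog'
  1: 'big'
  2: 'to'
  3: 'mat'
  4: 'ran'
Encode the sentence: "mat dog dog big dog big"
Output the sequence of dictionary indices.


Look up each word in the dictionary:
  'mat' -> 3
  'dog' -> 0
  'dog' -> 0
  'big' -> 1
  'dog' -> 0
  'big' -> 1

Encoded: [3, 0, 0, 1, 0, 1]


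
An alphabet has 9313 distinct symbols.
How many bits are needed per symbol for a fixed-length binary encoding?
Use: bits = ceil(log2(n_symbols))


log2(9313) = 13.185
Bracket: 2^13 = 8192 < 9313 <= 2^14 = 16384
So ceil(log2(9313)) = 14

bits = ceil(log2(9313)) = ceil(13.185) = 14 bits


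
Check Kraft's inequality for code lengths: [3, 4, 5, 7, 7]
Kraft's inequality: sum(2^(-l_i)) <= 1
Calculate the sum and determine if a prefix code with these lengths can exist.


Sum = 2^(-3) + 2^(-4) + 2^(-5) + 2^(-7) + 2^(-7)
    = 0.125 + 0.0625 + 0.03125 + 0.0078125 + 0.0078125
    = 30/128 = 0.234375
Since 0.234375 <= 1, Kraft's inequality IS satisfied.
A prefix code with these lengths CAN exist.

Kraft sum = 0.234375. Satisfied.


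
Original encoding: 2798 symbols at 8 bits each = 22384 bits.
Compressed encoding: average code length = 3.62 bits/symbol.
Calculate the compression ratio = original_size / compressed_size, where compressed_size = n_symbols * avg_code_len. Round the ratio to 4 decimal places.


original_size = n_symbols * orig_bits = 2798 * 8 = 22384 bits
compressed_size = n_symbols * avg_code_len = 2798 * 3.62 = 10128.76 bits
ratio = original_size / compressed_size = 22384 / 10128.76 = 2.2099

Compression ratio = 2.2099


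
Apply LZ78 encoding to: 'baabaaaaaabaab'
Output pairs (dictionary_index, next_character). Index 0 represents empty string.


LZ78 encoding steps:
Dictionary: {0: ''}
Step 1: w='' (idx 0), next='b' -> output (0, 'b'), add 'b' as idx 1
Step 2: w='' (idx 0), next='a' -> output (0, 'a'), add 'a' as idx 2
Step 3: w='a' (idx 2), next='b' -> output (2, 'b'), add 'ab' as idx 3
Step 4: w='a' (idx 2), next='a' -> output (2, 'a'), add 'aa' as idx 4
Step 5: w='aa' (idx 4), next='a' -> output (4, 'a'), add 'aaa' as idx 5
Step 6: w='ab' (idx 3), next='a' -> output (3, 'a'), add 'aba' as idx 6
Step 7: w='ab' (idx 3), end of input -> output (3, '')


Encoded: [(0, 'b'), (0, 'a'), (2, 'b'), (2, 'a'), (4, 'a'), (3, 'a'), (3, '')]


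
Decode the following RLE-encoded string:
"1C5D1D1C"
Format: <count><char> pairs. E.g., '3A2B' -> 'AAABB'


Expanding each <count><char> pair:
  1C -> 'C'
  5D -> 'DDDDD'
  1D -> 'D'
  1C -> 'C'

Decoded = CDDDDDDC


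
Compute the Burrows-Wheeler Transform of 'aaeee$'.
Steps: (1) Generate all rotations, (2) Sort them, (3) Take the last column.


Rotations (sorted):
  0: $aaeee -> last char: e
  1: aaeee$ -> last char: $
  2: aeee$a -> last char: a
  3: e$aaee -> last char: e
  4: ee$aae -> last char: e
  5: eee$aa -> last char: a


BWT = e$aeea


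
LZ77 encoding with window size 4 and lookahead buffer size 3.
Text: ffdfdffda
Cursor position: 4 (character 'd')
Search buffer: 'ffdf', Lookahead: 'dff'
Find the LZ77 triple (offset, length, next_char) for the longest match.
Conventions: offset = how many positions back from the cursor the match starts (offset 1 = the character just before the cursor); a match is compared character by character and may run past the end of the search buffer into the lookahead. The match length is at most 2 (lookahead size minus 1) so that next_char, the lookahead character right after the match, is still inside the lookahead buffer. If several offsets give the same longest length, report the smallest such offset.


Try each offset into the search buffer:
  offset=1 (pos 3, char 'f'): match length 0
  offset=2 (pos 2, char 'd'): match length 2
  offset=3 (pos 1, char 'f'): match length 0
  offset=4 (pos 0, char 'f'): match length 0
Longest match has length 2 at offset 2.
next_char = character at position 4 + 2 = 6 -> 'f'

Best match: offset=2, length=2 (matching 'df' starting at position 2)
LZ77 triple: (2, 2, 'f')


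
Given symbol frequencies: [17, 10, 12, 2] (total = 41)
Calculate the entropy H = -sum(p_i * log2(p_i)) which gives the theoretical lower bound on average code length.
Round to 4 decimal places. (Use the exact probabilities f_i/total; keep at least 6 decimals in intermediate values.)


Per-symbol terms -p_i * log2(p_i) with p_i = f_i/41:
  p = 17/41 = 0.414634: log2(p) = -1.270089, -p*log2(p) = 0.526622
  p = 10/41 = 0.243902: log2(p) = -2.035624, -p*log2(p) = 0.496494
  p = 12/41 = 0.292683: log2(p) = -1.772590, -p*log2(p) = 0.518807
  p = 2/41 = 0.048780: log2(p) = -4.357552, -p*log2(p) = 0.212564
H = 0.526622 + 0.496494 + 0.518807 + 0.212564 = 1.754487

H = 1.7545 bits/symbol


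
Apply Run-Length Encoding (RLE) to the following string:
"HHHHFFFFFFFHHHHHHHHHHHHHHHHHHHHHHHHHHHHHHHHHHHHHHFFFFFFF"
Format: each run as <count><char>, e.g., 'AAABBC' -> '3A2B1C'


Scanning runs left to right:
  i=0: run of 'H' x 4 -> '4H'
  i=4: run of 'F' x 7 -> '7F'
  i=11: run of 'H' x 38 -> '38H'
  i=49: run of 'F' x 7 -> '7F'

RLE = 4H7F38H7F


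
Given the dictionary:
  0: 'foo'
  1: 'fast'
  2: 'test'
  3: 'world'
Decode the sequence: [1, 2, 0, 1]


Look up each index in the dictionary:
  1 -> 'fast'
  2 -> 'test'
  0 -> 'foo'
  1 -> 'fast'

Decoded: "fast test foo fast"


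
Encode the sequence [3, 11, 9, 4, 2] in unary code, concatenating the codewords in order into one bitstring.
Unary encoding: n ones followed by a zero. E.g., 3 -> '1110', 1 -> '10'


Encode each number as n ones followed by a terminating 0:
  3 -> 1110 (4 bits)
  11 -> 111111111110 (12 bits)
  9 -> 1111111110 (10 bits)
  4 -> 11110 (5 bits)
  2 -> 110 (3 bits)
Total length = 4 + 12 + 10 + 5 + 3 = 34 bits.

Unary([3, 11, 9, 4, 2]) = 1110111111111110111111111011110110 (34 bits)


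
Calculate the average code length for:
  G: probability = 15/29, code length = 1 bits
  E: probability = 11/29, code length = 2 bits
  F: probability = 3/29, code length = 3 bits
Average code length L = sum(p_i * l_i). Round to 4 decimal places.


Weighted contributions p_i * l_i:
  G: (15/29) * 1 = 15/29
  E: (11/29) * 2 = 22/29
  F: (3/29) * 3 = 9/29
Sum = (15 + 22 + 9)/29 = 46/29

L = 46/29 = 1.5862 bits/symbol


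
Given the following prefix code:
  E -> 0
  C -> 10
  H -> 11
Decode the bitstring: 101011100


Decoding step by step:
Bits 10 -> C
Bits 10 -> C
Bits 11 -> H
Bits 10 -> C
Bits 0 -> E


Decoded message: CCHCE


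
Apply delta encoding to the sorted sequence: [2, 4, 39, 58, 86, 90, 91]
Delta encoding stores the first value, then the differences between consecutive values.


First value: 2
Deltas:
  4 - 2 = 2
  39 - 4 = 35
  58 - 39 = 19
  86 - 58 = 28
  90 - 86 = 4
  91 - 90 = 1


Delta encoded: [2, 2, 35, 19, 28, 4, 1]


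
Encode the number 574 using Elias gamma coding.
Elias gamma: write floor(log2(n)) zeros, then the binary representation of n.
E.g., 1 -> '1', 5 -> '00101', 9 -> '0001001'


num_bits = floor(log2(574)) + 1 = 10
leading_zeros = num_bits - 1 = 9
binary(574) = 1000111110

Elias gamma(574) = '000000000' + '1000111110' = 0000000001000111110 (19 bits)


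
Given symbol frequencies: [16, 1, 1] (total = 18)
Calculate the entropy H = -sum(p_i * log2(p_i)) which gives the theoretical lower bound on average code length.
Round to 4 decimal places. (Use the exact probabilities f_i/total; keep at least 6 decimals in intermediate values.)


Per-symbol terms -p_i * log2(p_i) with p_i = f_i/18:
  p = 16/18 = 0.888889: log2(p) = -0.169925, -p*log2(p) = 0.151044
  p = 1/18 = 0.055556: log2(p) = -4.169925, -p*log2(p) = 0.231663
  p = 1/18 = 0.055556: log2(p) = -4.169925, -p*log2(p) = 0.231663
H = 0.151044 + 0.231663 + 0.231663 = 0.614370

H = 0.6144 bits/symbol


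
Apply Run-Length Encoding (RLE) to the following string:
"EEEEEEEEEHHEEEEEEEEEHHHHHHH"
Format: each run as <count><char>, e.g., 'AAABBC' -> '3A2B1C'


Scanning runs left to right:
  i=0: run of 'E' x 9 -> '9E'
  i=9: run of 'H' x 2 -> '2H'
  i=11: run of 'E' x 9 -> '9E'
  i=20: run of 'H' x 7 -> '7H'

RLE = 9E2H9E7H


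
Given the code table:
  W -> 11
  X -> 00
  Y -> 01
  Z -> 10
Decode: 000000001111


Decoding:
00 -> X
00 -> X
00 -> X
00 -> X
11 -> W
11 -> W


Result: XXXXWW
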